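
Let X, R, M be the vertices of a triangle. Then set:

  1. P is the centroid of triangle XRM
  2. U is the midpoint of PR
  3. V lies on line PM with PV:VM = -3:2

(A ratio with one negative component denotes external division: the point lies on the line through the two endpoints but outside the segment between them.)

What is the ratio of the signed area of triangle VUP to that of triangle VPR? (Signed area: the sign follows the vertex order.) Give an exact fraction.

[VUP]:[VPR] = -1/2

Choose coordinates X = (0, 0), R = (1, 0), M = (0, 1).
1. P is the centroid of triangle XRM ⇒ P = (1/3, 1/3)
2. U is the midpoint of PR ⇒ U = (2/3, 1/6)
3. V lies on line PM with PV:VM = -3:2 ⇒ V = (-2/3, 7/3)
2·[VUP] = -1/2, 2·[VPR] = 1
[VUP]:[VPR] = -1/2:1 = -1/2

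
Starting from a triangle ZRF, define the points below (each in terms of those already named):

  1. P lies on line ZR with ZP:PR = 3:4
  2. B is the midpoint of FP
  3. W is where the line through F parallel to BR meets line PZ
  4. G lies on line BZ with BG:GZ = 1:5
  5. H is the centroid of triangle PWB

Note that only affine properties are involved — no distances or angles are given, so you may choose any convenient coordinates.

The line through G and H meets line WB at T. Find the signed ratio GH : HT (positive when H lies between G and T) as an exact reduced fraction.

Set Z = (0, 0), R = (1, 0), F = (0, 1); any affine frame gives the same invariant.
1. P lies on line ZR with ZP:PR = 3:4 ⇒ P = (3/7, 0)
2. B is the midpoint of FP ⇒ B = (3/14, 1/2)
3. W is where the line through F parallel to BR meets line PZ ⇒ W = (11/7, 0)
4. G lies on line BZ with BG:GZ = 1:5 ⇒ G = (5/28, 5/12)
5. H is the centroid of triangle PWB ⇒ H = (31/42, 1/6)
line GH meets WB at T = (-221/210, 29/30)
H = G + t·(T−G) with t = -5/11, so GH:HT = -5/11:16/11

GH:HT = -5/16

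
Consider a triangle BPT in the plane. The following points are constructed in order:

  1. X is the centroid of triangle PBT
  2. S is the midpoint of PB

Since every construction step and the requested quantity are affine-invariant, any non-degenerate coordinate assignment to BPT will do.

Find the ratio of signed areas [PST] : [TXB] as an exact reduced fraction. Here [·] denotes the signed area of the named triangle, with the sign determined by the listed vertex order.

[PST]:[TXB] = 3/2

Assign B = (0, 0), P = (1, 0), T = (0, 1) — the answer is frame-independent, so this choice is without loss of generality.
1. X is the centroid of triangle PBT ⇒ X = (1/3, 1/3)
2. S is the midpoint of PB ⇒ S = (1/2, 0)
2·[PST] = -1/2, 2·[TXB] = -1/3
[PST]:[TXB] = -1/2:-1/3 = 3/2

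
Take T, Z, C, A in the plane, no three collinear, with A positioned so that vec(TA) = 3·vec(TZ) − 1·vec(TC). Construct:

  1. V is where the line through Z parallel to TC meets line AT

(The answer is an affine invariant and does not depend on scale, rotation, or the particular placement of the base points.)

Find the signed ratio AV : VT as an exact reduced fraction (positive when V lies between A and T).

AV:VT = 2

Set T = (0, 0), Z = (1, 0), C = (0, 1), A = (3, -1); any affine frame gives the same invariant.
1. V is where the line through Z parallel to TC meets line AT ⇒ V = (1, -1/3)
V = A + t·(T−A) with t = 2/3, so AV:VT = t:(1−t) = 2/3:1/3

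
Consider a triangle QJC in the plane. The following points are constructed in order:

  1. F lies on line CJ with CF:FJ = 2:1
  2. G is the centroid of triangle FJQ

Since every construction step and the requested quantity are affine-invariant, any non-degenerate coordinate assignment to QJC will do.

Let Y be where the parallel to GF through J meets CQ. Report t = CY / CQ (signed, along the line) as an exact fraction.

Set Q = (0, 0), J = (1, 0), C = (0, 1); any affine frame gives the same invariant.
1. F lies on line CJ with CF:FJ = 2:1 ⇒ F = (2/3, 1/3)
2. G is the centroid of triangle FJQ ⇒ G = (5/9, 1/9)
through J parallel to GF: direction (1/9, 2/9); meets CQ at Y = (0, -2)
Y = C + t·(Q−C) with t = 3

t = 3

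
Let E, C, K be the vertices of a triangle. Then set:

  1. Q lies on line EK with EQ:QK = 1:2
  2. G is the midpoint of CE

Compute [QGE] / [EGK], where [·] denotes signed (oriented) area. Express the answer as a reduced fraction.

Work in coordinates with E = (0, 0), C = (1, 0), K = (0, 1).
1. Q lies on line EK with EQ:QK = 1:2 ⇒ Q = (0, 1/3)
2. G is the midpoint of CE ⇒ G = (1/2, 0)
2·[QGE] = -1/6, 2·[EGK] = 1/2
[QGE]:[EGK] = -1/6:1/2 = -1/3

[QGE]:[EGK] = -1/3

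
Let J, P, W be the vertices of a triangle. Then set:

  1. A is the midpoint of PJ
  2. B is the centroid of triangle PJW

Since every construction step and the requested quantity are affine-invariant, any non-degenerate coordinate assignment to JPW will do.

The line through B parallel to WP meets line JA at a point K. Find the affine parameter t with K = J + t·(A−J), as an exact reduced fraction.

Choose coordinates J = (0, 0), P = (1, 0), W = (0, 1).
1. A is the midpoint of PJ ⇒ A = (1/2, 0)
2. B is the centroid of triangle PJW ⇒ B = (1/3, 1/3)
through B parallel to WP: direction (1, -1); meets JA at K = (2/3, 0)
K = J + t·(A−J) with t = 4/3

t = 4/3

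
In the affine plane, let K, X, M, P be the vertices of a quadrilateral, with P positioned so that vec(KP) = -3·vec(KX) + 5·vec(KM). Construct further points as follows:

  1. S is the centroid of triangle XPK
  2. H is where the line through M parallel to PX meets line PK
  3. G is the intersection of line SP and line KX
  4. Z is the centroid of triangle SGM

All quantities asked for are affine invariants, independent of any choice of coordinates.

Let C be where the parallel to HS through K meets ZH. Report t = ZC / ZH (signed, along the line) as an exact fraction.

t = 127/7

Set K = (0, 0), X = (1, 0), M = (0, 1), P = (-3, 5); any affine frame gives the same invariant.
1. S is the centroid of triangle XPK ⇒ S = (-2/3, 5/3)
2. H is where the line through M parallel to PX meets line PK ⇒ H = (-12/5, 4)
3. G is the intersection of line SP and line KX ⇒ G = (1/2, 0)
4. Z is the centroid of triangle SGM ⇒ Z = (-1/18, 8/9)
through K parallel to HS: direction (26/15, -7/3); meets ZH at C = (-4472/105, 172/3)
C = Z + t·(H−Z) with t = 127/7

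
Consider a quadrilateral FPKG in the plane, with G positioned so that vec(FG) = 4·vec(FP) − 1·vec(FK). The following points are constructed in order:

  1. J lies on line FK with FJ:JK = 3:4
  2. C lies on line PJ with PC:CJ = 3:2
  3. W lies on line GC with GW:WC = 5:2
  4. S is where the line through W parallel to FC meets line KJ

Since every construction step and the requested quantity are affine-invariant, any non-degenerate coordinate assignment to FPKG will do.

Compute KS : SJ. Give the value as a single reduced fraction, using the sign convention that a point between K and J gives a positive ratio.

Set F = (0, 0), P = (1, 0), K = (0, 1), G = (4, -1); any affine frame gives the same invariant.
1. J lies on line FK with FJ:JK = 3:4 ⇒ J = (0, 3/7)
2. C lies on line PJ with PC:CJ = 3:2 ⇒ C = (2/5, 9/35)
3. W lies on line GC with GW:WC = 5:2 ⇒ W = (10/7, -5/49)
4. S is where the line through W parallel to FC meets line KJ ⇒ S = (0, -50/49)
S = K + t·(J−K) with t = 99/28, so KS:SJ = t:(1−t) = 99/28:-71/28

KS:SJ = -99/71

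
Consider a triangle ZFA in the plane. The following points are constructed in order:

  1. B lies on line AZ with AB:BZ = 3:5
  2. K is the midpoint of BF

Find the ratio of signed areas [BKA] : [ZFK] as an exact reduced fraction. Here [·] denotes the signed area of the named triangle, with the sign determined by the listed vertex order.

[BKA]:[ZFK] = 3/5

Work in coordinates with Z = (0, 0), F = (1, 0), A = (0, 1).
1. B lies on line AZ with AB:BZ = 3:5 ⇒ B = (0, 5/8)
2. K is the midpoint of BF ⇒ K = (1/2, 5/16)
2·[BKA] = 3/16, 2·[ZFK] = 5/16
[BKA]:[ZFK] = 3/16:5/16 = 3/5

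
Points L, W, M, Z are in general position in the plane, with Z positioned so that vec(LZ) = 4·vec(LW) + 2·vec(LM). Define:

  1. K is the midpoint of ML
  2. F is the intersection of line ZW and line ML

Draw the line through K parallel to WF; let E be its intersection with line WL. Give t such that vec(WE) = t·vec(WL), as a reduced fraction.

t = 7/4

Work in coordinates with L = (0, 0), W = (1, 0), M = (0, 1), Z = (4, 2).
1. K is the midpoint of ML ⇒ K = (0, 1/2)
2. F is the intersection of line ZW and line ML ⇒ F = (0, -2/3)
through K parallel to WF: direction (-1, -2/3); meets WL at E = (-3/4, 0)
E = W + t·(L−W) with t = 7/4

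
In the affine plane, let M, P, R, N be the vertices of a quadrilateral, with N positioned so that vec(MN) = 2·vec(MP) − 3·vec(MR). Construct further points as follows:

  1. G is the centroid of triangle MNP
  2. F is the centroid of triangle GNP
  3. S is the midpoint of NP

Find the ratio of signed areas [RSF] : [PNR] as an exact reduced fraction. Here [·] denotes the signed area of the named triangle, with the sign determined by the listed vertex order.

Work in coordinates with M = (0, 0), P = (1, 0), R = (0, 1), N = (2, -3).
1. G is the centroid of triangle MNP ⇒ G = (1, -1)
2. F is the centroid of triangle GNP ⇒ F = (4/3, -4/3)
3. S is the midpoint of NP ⇒ S = (3/2, -3/2)
2·[RSF] = -1/6, 2·[PNR] = -2
[RSF]:[PNR] = -1/6:-2 = 1/12

[RSF]:[PNR] = 1/12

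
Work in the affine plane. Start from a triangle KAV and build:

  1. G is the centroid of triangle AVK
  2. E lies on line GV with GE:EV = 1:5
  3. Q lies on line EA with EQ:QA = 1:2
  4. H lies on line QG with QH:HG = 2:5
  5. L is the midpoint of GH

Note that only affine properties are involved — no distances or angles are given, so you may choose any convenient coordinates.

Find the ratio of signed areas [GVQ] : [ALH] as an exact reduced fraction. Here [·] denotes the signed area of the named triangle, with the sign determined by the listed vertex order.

Choose coordinates K = (0, 0), A = (1, 0), V = (0, 1).
1. G is the centroid of triangle AVK ⇒ G = (1/3, 1/3)
2. E lies on line GV with GE:EV = 1:5 ⇒ E = (5/18, 4/9)
3. Q lies on line EA with EQ:QA = 1:2 ⇒ Q = (14/27, 8/27)
4. H lies on line QG with QH:HG = 2:5 ⇒ H = (88/189, 58/189)
5. L is the midpoint of GH ⇒ L = (151/378, 121/378)
2·[GVQ] = -1/9, 2·[ALH] = -5/378
[GVQ]:[ALH] = -1/9:-5/378 = 42/5

[GVQ]:[ALH] = 42/5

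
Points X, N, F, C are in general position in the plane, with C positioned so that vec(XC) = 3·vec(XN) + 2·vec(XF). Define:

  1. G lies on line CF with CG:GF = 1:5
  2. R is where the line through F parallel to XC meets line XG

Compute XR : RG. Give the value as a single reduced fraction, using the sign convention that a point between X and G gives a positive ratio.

XR:RG = -6/5

Assign X = (0, 0), N = (1, 0), F = (0, 1), C = (3, 2) — the answer is frame-independent, so this choice is without loss of generality.
1. G lies on line CF with CG:GF = 1:5 ⇒ G = (5/2, 11/6)
2. R is where the line through F parallel to XC meets line XG ⇒ R = (15, 11)
R = X + t·(G−X) with t = 6, so XR:RG = t:(1−t) = 6:-5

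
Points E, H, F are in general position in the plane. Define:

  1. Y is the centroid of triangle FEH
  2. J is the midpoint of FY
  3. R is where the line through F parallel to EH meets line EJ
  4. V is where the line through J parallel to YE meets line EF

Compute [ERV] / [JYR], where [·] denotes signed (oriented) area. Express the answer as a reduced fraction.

Assign E = (0, 0), H = (1, 0), F = (0, 1) — the answer is frame-independent, so this choice is without loss of generality.
1. Y is the centroid of triangle FEH ⇒ Y = (1/3, 1/3)
2. J is the midpoint of FY ⇒ J = (1/6, 2/3)
3. R is where the line through F parallel to EH meets line EJ ⇒ R = (1/4, 1)
4. V is where the line through J parallel to YE meets line EF ⇒ V = (0, 1/2)
2·[ERV] = 1/8, 2·[JYR] = 1/12
[ERV]:[JYR] = 1/8:1/12 = 3/2

[ERV]:[JYR] = 3/2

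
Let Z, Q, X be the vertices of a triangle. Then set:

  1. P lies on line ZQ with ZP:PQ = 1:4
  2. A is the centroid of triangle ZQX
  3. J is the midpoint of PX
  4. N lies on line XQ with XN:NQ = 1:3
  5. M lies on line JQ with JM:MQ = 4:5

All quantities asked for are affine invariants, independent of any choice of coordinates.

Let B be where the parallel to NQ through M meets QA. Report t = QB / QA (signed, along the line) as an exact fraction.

t = 2/3

Assign Z = (0, 0), Q = (1, 0), X = (0, 1) — the answer is frame-independent, so this choice is without loss of generality.
1. P lies on line ZQ with ZP:PQ = 1:4 ⇒ P = (1/5, 0)
2. A is the centroid of triangle ZQX ⇒ A = (1/3, 1/3)
3. J is the midpoint of PX ⇒ J = (1/10, 1/2)
4. N lies on line XQ with XN:NQ = 1:3 ⇒ N = (1/4, 3/4)
5. M lies on line JQ with JM:MQ = 4:5 ⇒ M = (1/2, 5/18)
through M parallel to NQ: direction (3/4, -3/4); meets QA at B = (5/9, 2/9)
B = Q + t·(A−Q) with t = 2/3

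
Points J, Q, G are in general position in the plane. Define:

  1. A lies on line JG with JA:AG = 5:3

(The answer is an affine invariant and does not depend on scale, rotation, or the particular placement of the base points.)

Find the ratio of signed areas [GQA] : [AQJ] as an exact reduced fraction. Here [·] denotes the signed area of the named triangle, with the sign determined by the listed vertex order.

Choose coordinates J = (0, 0), Q = (1, 0), G = (0, 1).
1. A lies on line JG with JA:AG = 5:3 ⇒ A = (0, 5/8)
2·[GQA] = -3/8, 2·[AQJ] = -5/8
[GQA]:[AQJ] = -3/8:-5/8 = 3/5

[GQA]:[AQJ] = 3/5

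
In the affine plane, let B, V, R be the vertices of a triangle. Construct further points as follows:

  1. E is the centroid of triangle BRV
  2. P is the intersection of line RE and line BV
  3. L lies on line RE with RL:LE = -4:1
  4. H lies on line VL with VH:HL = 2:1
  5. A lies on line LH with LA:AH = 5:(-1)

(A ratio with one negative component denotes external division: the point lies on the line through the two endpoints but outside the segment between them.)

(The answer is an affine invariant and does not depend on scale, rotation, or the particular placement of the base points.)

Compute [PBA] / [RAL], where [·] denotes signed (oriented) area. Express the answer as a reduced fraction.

Work in coordinates with B = (0, 0), V = (1, 0), R = (0, 1).
1. E is the centroid of triangle BRV ⇒ E = (1/3, 1/3)
2. P is the intersection of line RE and line BV ⇒ P = (1/2, 0)
3. L lies on line RE with RL:LE = -4:1 ⇒ L = (4/9, 1/9)
4. H lies on line VL with VH:HL = 2:1 ⇒ H = (17/27, 2/27)
5. A lies on line LH with LA:AH = 5:(-1) ⇒ A = (73/108, 7/108)
2·[PBA] = -7/216, 2·[RAL] = -5/27
[PBA]:[RAL] = -7/216:-5/27 = 7/40

[PBA]:[RAL] = 7/40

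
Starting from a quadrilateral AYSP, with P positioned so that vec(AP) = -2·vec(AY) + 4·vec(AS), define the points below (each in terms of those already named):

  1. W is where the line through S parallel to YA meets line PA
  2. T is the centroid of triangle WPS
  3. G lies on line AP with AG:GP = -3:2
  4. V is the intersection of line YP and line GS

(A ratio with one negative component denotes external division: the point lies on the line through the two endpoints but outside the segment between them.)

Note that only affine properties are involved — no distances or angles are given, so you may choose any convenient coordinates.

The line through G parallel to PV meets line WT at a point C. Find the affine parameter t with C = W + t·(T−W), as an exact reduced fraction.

t = 33/5

Choose coordinates A = (0, 0), Y = (1, 0), S = (0, 1), P = (-2, 4).
1. W is where the line through S parallel to YA meets line PA ⇒ W = (-1/2, 1)
2. T is the centroid of triangle WPS ⇒ T = (-5/6, 2)
3. G lies on line AP with AG:GP = -3:2 ⇒ G = (-6, 12)
4. V is the intersection of line YP and line GS ⇒ V = (-2/3, 20/9)
through G parallel to PV: direction (4/3, -16/9); meets WT at C = (-27/10, 38/5)
C = W + t·(T−W) with t = 33/5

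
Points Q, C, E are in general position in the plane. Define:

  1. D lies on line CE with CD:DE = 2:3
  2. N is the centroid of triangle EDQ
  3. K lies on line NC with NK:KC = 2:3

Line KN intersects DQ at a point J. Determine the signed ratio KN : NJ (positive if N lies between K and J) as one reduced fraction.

Set Q = (0, 0), C = (1, 0), E = (0, 1); any affine frame gives the same invariant.
1. D lies on line CE with CD:DE = 2:3 ⇒ D = (3/5, 2/5)
2. N is the centroid of triangle EDQ ⇒ N = (1/5, 7/15)
3. K lies on line NC with NK:KC = 2:3 ⇒ K = (13/25, 7/25)
line KN meets DQ at J = (7/15, 14/45)
N = K + t·(J−K) with t = 6, so KN:NJ = 6:-5

KN:NJ = -6/5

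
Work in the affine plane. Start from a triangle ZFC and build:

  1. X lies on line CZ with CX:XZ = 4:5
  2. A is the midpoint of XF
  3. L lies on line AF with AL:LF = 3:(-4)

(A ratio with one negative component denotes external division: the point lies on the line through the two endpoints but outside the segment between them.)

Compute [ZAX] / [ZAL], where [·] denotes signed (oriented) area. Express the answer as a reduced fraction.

[ZAX]:[ZAL] = 1/3

Assign Z = (0, 0), F = (1, 0), C = (0, 1) — the answer is frame-independent, so this choice is without loss of generality.
1. X lies on line CZ with CX:XZ = 4:5 ⇒ X = (0, 5/9)
2. A is the midpoint of XF ⇒ A = (1/2, 5/18)
3. L lies on line AF with AL:LF = 3:(-4) ⇒ L = (-1, 10/9)
2·[ZAX] = 5/18, 2·[ZAL] = 5/6
[ZAX]:[ZAL] = 5/18:5/6 = 1/3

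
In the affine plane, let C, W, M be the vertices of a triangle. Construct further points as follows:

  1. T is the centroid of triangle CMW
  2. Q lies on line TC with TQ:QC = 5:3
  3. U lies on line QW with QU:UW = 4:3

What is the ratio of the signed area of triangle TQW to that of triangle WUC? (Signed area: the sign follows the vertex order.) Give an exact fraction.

Assign C = (0, 0), W = (1, 0), M = (0, 1) — the answer is frame-independent, so this choice is without loss of generality.
1. T is the centroid of triangle CMW ⇒ T = (1/3, 1/3)
2. Q lies on line TC with TQ:QC = 5:3 ⇒ Q = (1/8, 1/8)
3. U lies on line QW with QU:UW = 4:3 ⇒ U = (5/8, 3/56)
2·[TQW] = 5/24, 2·[WUC] = 3/56
[TQW]:[WUC] = 5/24:3/56 = 35/9

[TQW]:[WUC] = 35/9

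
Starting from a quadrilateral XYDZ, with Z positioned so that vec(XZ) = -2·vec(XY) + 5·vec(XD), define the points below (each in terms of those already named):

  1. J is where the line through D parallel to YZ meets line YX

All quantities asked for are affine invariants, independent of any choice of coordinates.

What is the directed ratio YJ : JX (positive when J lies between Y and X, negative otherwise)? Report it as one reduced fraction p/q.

YJ:JX = 2/3

Assign X = (0, 0), Y = (1, 0), D = (0, 1), Z = (-2, 5) — the answer is frame-independent, so this choice is without loss of generality.
1. J is where the line through D parallel to YZ meets line YX ⇒ J = (3/5, 0)
J = Y + t·(X−Y) with t = 2/5, so YJ:JX = t:(1−t) = 2/5:3/5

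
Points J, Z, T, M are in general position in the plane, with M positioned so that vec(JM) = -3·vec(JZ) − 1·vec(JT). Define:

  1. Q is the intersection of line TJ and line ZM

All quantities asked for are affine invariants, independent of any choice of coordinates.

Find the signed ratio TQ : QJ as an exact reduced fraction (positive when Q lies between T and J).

Work in coordinates with J = (0, 0), Z = (1, 0), T = (0, 1), M = (-3, -1).
1. Q is the intersection of line TJ and line ZM ⇒ Q = (0, -1/4)
Q = T + t·(J−T) with t = 5/4, so TQ:QJ = t:(1−t) = 5/4:-1/4

TQ:QJ = -5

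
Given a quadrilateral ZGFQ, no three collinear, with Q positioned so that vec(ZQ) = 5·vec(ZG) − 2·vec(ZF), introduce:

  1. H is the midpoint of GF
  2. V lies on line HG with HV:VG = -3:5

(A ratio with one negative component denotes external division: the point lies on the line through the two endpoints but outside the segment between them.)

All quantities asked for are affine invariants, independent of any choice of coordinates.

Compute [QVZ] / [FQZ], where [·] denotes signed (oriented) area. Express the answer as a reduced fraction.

Work in coordinates with Z = (0, 0), G = (1, 0), F = (0, 1), Q = (5, -2).
1. H is the midpoint of GF ⇒ H = (1/2, 1/2)
2. V lies on line HG with HV:VG = -3:5 ⇒ V = (-1/4, 5/4)
2·[QVZ] = 23/4, 2·[FQZ] = -5
[QVZ]:[FQZ] = 23/4:-5 = -23/20

[QVZ]:[FQZ] = -23/20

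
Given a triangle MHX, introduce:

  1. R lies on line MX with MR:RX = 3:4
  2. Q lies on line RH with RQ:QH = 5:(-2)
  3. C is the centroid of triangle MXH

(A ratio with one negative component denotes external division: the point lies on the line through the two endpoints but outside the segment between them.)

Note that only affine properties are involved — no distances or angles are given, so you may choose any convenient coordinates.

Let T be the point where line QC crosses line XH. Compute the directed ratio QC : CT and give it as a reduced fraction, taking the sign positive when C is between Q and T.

Set M = (0, 0), H = (1, 0), X = (0, 1); any affine frame gives the same invariant.
1. R lies on line MX with MR:RX = 3:4 ⇒ R = (0, 3/7)
2. Q lies on line RH with RQ:QH = 5:(-2) ⇒ Q = (5/3, -2/7)
3. C is the centroid of triangle MXH ⇒ C = (1/3, 1/3)
line QC meets XH at T = (43/45, 2/45)
C = Q + t·(T−Q) with t = 15/8, so QC:CT = 15/8:-7/8

QC:CT = -15/7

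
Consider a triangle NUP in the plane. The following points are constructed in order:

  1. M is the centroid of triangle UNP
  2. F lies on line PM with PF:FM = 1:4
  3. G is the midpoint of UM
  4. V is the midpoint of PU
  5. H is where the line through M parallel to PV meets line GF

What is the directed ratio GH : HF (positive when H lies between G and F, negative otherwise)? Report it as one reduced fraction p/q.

Assign N = (0, 0), U = (1, 0), P = (0, 1) — the answer is frame-independent, so this choice is without loss of generality.
1. M is the centroid of triangle UNP ⇒ M = (1/3, 1/3)
2. F lies on line PM with PF:FM = 1:4 ⇒ F = (1/15, 13/15)
3. G is the midpoint of UM ⇒ G = (2/3, 1/6)
4. V is the midpoint of PU ⇒ V = (1/2, 1/2)
5. H is where the line through M parallel to PV meets line GF ⇒ H = (5/3, -1)
H = G + t·(F−G) with t = -5/3, so GH:HF = t:(1−t) = -5/3:8/3

GH:HF = -5/8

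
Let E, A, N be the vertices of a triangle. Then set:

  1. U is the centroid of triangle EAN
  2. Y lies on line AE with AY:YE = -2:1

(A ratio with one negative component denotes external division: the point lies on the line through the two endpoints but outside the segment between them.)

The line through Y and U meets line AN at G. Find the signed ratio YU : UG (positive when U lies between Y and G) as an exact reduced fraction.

YU:UG = 5

Work in coordinates with E = (0, 0), A = (1, 0), N = (0, 1).
1. U is the centroid of triangle EAN ⇒ U = (1/3, 1/3)
2. Y lies on line AE with AY:YE = -2:1 ⇒ Y = (-1, 0)
line YU meets AN at G = (3/5, 2/5)
U = Y + t·(G−Y) with t = 5/6, so YU:UG = 5/6:1/6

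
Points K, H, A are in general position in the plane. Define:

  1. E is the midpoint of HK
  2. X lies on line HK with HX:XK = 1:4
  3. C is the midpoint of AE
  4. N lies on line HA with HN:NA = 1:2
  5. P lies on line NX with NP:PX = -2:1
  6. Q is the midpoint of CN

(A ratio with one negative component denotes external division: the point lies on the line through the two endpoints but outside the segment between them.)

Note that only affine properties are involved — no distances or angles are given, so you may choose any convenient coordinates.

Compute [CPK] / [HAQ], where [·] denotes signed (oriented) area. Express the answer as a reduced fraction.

Choose coordinates K = (0, 0), H = (1, 0), A = (0, 1).
1. E is the midpoint of HK ⇒ E = (1/2, 0)
2. X lies on line HK with HX:XK = 1:4 ⇒ X = (4/5, 0)
3. C is the midpoint of AE ⇒ C = (1/4, 1/2)
4. N lies on line HA with HN:NA = 1:2 ⇒ N = (2/3, 1/3)
5. P lies on line NX with NP:PX = -2:1 ⇒ P = (14/15, -1/3)
6. Q is the midpoint of CN ⇒ Q = (11/24, 5/12)
2·[CPK] = -11/20, 2·[HAQ] = 1/8
[CPK]:[HAQ] = -11/20:1/8 = -22/5

[CPK]:[HAQ] = -22/5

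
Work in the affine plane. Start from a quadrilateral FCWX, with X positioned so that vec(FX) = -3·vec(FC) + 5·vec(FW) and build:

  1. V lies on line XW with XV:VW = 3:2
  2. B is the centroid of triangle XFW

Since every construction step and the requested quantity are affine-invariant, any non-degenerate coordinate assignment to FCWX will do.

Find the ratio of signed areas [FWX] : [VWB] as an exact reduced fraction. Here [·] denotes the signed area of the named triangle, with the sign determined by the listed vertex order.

[FWX]:[VWB] = -15/2

Choose coordinates F = (0, 0), C = (1, 0), W = (0, 1), X = (-3, 5).
1. V lies on line XW with XV:VW = 3:2 ⇒ V = (-6/5, 13/5)
2. B is the centroid of triangle XFW ⇒ B = (-1, 2)
2·[FWX] = 3, 2·[VWB] = -2/5
[FWX]:[VWB] = 3:-2/5 = -15/2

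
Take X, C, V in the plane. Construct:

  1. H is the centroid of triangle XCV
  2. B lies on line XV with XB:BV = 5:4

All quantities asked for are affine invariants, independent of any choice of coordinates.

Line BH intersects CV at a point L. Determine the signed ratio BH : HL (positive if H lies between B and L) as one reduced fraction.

Set X = (0, 0), C = (1, 0), V = (0, 1); any affine frame gives the same invariant.
1. H is the centroid of triangle XCV ⇒ H = (1/3, 1/3)
2. B lies on line XV with XB:BV = 5:4 ⇒ B = (0, 5/9)
line BH meets CV at L = (4/3, -1/3)
H = B + t·(L−B) with t = 1/4, so BH:HL = 1/4:3/4

BH:HL = 1/3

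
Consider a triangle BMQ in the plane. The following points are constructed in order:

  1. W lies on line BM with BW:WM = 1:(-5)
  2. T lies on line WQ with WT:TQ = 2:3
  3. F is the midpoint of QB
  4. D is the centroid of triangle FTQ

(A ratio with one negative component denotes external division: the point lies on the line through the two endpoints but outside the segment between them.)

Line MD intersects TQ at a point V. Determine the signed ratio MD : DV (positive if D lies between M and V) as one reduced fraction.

Set B = (0, 0), M = (1, 0), Q = (0, 1); any affine frame gives the same invariant.
1. W lies on line BM with BW:WM = 1:(-5) ⇒ W = (-1/4, 0)
2. T lies on line WQ with WT:TQ = 2:3 ⇒ T = (-3/20, 2/5)
3. F is the midpoint of QB ⇒ F = (0, 1/2)
4. D is the centroid of triangle FTQ ⇒ D = (-1/20, 19/30)
line MD meets TQ at V = (-5/58, 19/29)
D = M + t·(V−M) with t = 29/30, so MD:DV = 29/30:1/30

MD:DV = 29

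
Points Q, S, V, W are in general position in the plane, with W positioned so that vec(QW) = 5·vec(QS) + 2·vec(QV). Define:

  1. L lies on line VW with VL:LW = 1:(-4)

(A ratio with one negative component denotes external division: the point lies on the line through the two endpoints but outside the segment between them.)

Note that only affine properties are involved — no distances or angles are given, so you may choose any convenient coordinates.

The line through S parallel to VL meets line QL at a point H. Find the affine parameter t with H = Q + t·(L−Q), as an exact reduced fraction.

Choose coordinates Q = (0, 0), S = (1, 0), V = (0, 1), W = (5, 2).
1. L lies on line VW with VL:LW = 1:(-4) ⇒ L = (-5/3, 2/3)
through S parallel to VL: direction (-5/3, -1/3); meets QL at H = (1/3, -2/15)
H = Q + t·(L−Q) with t = -1/5

t = -1/5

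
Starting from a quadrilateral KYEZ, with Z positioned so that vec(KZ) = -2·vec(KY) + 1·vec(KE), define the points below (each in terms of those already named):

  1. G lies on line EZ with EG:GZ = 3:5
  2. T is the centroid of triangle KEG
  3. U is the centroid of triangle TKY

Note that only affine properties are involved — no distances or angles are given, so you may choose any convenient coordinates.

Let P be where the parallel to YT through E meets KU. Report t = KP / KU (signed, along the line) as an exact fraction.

t = 45/16

Assign K = (0, 0), Y = (1, 0), E = (0, 1), Z = (-2, 1) — the answer is frame-independent, so this choice is without loss of generality.
1. G lies on line EZ with EG:GZ = 3:5 ⇒ G = (-3/4, 1)
2. T is the centroid of triangle KEG ⇒ T = (-1/4, 2/3)
3. U is the centroid of triangle TKY ⇒ U = (1/4, 2/9)
through E parallel to YT: direction (-5/4, 2/3); meets KU at P = (45/64, 5/8)
P = K + t·(U−K) with t = 45/16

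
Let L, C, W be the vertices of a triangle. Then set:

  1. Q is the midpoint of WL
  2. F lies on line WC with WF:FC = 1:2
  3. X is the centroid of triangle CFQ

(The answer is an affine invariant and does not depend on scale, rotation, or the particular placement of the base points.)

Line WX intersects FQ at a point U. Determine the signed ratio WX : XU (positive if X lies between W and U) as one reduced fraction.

Set L = (0, 0), C = (1, 0), W = (0, 1); any affine frame gives the same invariant.
1. Q is the midpoint of WL ⇒ Q = (0, 1/2)
2. F lies on line WC with WF:FC = 1:2 ⇒ F = (1/3, 2/3)
3. X is the centroid of triangle CFQ ⇒ X = (4/9, 7/18)
line WX meets FQ at U = (4/15, 19/30)
X = W + t·(U−W) with t = 5/3, so WX:XU = 5/3:-2/3

WX:XU = -5/2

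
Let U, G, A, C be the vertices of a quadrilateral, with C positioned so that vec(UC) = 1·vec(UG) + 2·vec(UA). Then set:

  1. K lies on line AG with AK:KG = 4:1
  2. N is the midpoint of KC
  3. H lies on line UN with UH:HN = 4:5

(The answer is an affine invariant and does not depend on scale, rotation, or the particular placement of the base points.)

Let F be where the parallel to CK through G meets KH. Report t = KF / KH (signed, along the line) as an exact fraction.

Assign U = (0, 0), G = (1, 0), A = (0, 1), C = (1, 2) — the answer is frame-independent, so this choice is without loss of generality.
1. K lies on line AG with AK:KG = 4:1 ⇒ K = (4/5, 1/5)
2. N is the midpoint of KC ⇒ N = (9/10, 11/10)
3. H lies on line UN with UH:HN = 4:5 ⇒ H = (2/5, 22/45)
through G parallel to CK: direction (-1/5, -9/5); meets KH at F = (176/175, 9/175)
F = K + t·(H−K) with t = -18/35

t = -18/35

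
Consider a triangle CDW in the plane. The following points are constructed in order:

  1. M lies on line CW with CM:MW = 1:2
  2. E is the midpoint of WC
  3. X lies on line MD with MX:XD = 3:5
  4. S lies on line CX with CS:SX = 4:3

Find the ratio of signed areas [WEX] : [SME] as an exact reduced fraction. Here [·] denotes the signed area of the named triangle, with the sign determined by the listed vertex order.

Choose coordinates C = (0, 0), D = (1, 0), W = (0, 1).
1. M lies on line CW with CM:MW = 1:2 ⇒ M = (0, 1/3)
2. E is the midpoint of WC ⇒ E = (0, 1/2)
3. X lies on line MD with MX:XD = 3:5 ⇒ X = (3/8, 5/24)
4. S lies on line CX with CS:SX = 4:3 ⇒ S = (3/14, 5/42)
2·[WEX] = 3/16, 2·[SME] = -1/28
[WEX]:[SME] = 3/16:-1/28 = -21/4

[WEX]:[SME] = -21/4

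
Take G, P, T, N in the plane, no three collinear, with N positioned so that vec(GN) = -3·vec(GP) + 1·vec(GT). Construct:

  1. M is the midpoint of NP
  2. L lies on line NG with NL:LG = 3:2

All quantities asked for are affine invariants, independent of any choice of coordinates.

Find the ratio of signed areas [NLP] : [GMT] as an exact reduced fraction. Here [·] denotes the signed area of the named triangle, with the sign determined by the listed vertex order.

[NLP]:[GMT] = -3/5

Set G = (0, 0), P = (1, 0), T = (0, 1), N = (-3, 1); any affine frame gives the same invariant.
1. M is the midpoint of NP ⇒ M = (-1, 1/2)
2. L lies on line NG with NL:LG = 3:2 ⇒ L = (-6/5, 2/5)
2·[NLP] = 3/5, 2·[GMT] = -1
[NLP]:[GMT] = 3/5:-1 = -3/5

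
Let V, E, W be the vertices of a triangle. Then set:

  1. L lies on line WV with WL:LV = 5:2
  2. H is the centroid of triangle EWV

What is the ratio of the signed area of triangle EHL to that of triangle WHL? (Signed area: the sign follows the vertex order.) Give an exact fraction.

[EHL]:[WHL] = -3/5

Assign V = (0, 0), E = (1, 0), W = (0, 1) — the answer is frame-independent, so this choice is without loss of generality.
1. L lies on line WV with WL:LV = 5:2 ⇒ L = (0, 2/7)
2. H is the centroid of triangle EWV ⇒ H = (1/3, 1/3)
2·[EHL] = 1/7, 2·[WHL] = -5/21
[EHL]:[WHL] = 1/7:-5/21 = -3/5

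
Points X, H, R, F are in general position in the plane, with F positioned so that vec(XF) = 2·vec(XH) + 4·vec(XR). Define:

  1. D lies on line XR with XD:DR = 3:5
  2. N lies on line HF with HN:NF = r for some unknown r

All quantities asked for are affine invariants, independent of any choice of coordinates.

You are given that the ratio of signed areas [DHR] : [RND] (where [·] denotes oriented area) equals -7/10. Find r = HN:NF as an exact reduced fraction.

r = 3/4

Work in coordinates with X = (0, 0), H = (1, 0), R = (0, 1), F = (2, 4).
1. D lies on line XR with XD:DR = 3:5 ⇒ D = (0, 3/8)
2. With HN:NF = r, write λ = r/(r+1) so N = H + λ·(F−H); N is affine-linear in λ
Every point depending on N is an affine combination of N and λ-independent points, so each such coordinate is linear in λ; the λ² term in each signed area is a multiple of (F−H)×(F−H) = 0, so 2·[DHR] and 2·[RND] are each linear in λ. Evaluating at λ=0 and λ=1:
  2·[DHR] = 5/8,   2·[RND] = -5/8·λ − 5/8
So [DHR]:[RND] = (5/8) / (-5/8·λ − 5/8). Setting this equal to -7/10:
  5/8 = -7/10·(-5/8·λ − 5/8)  ⇒  λ = 3/7
Then r = λ/(1−λ) = (3/7)/(4/7) = 3/4. Check: with r = 3/4, N = (10/7, 12/7) and [DHR]:[RND] = -7/10 as required.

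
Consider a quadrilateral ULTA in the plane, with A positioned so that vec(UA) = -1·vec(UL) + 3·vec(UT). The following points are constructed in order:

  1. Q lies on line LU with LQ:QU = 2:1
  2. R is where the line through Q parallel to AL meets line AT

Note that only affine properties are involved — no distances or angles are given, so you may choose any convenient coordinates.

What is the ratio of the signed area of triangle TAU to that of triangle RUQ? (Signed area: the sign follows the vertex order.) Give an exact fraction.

[TAU]:[RUQ] = -3

Choose coordinates U = (0, 0), L = (1, 0), T = (0, 1), A = (-1, 3).
1. Q lies on line LU with LQ:QU = 2:1 ⇒ Q = (1/3, 0)
2. R is where the line through Q parallel to AL meets line AT ⇒ R = (1, -1)
2·[TAU] = 1, 2·[RUQ] = -1/3
[TAU]:[RUQ] = 1:-1/3 = -3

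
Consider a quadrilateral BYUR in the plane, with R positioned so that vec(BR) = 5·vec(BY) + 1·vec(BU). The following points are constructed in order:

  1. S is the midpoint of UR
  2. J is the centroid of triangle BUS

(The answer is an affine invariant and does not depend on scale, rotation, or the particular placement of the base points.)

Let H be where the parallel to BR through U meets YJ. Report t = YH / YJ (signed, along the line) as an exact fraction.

t = 12/7

Choose coordinates B = (0, 0), Y = (1, 0), U = (0, 1), R = (5, 1).
1. S is the midpoint of UR ⇒ S = (5/2, 1)
2. J is the centroid of triangle BUS ⇒ J = (5/6, 2/3)
through U parallel to BR: direction (5, 1); meets YJ at H = (5/7, 8/7)
H = Y + t·(J−Y) with t = 12/7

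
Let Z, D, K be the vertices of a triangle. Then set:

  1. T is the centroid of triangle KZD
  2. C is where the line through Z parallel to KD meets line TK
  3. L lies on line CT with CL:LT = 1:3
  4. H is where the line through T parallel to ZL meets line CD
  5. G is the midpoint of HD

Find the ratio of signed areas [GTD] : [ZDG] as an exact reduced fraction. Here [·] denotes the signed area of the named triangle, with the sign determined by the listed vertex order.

[GTD]:[ZDG] = 2/3

Assign Z = (0, 0), D = (1, 0), K = (0, 1) — the answer is frame-independent, so this choice is without loss of generality.
1. T is the centroid of triangle KZD ⇒ T = (1/3, 1/3)
2. C is where the line through Z parallel to KD meets line TK ⇒ C = (1, -1)
3. L lies on line CT with CL:LT = 1:3 ⇒ L = (5/6, -2/3)
4. H is where the line through T parallel to ZL meets line CD ⇒ H = (1, -1/5)
5. G is the midpoint of HD ⇒ G = (1, -1/10)
2·[GTD] = -1/15, 2·[ZDG] = -1/10
[GTD]:[ZDG] = -1/15:-1/10 = 2/3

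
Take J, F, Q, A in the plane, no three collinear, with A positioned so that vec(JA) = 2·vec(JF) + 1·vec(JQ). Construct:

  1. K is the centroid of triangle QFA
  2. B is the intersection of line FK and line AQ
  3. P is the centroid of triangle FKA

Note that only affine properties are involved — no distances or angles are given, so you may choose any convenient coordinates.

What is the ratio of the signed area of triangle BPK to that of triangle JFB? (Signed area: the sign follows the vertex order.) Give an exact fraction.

Work in coordinates with J = (0, 0), F = (1, 0), Q = (0, 1), A = (2, 1).
1. K is the centroid of triangle QFA ⇒ K = (1, 2/3)
2. B is the intersection of line FK and line AQ ⇒ B = (1, 1)
3. P is the centroid of triangle FKA ⇒ P = (4/3, 5/9)
2·[BPK] = -1/9, 2·[JFB] = 1
[BPK]:[JFB] = -1/9:1 = -1/9

[BPK]:[JFB] = -1/9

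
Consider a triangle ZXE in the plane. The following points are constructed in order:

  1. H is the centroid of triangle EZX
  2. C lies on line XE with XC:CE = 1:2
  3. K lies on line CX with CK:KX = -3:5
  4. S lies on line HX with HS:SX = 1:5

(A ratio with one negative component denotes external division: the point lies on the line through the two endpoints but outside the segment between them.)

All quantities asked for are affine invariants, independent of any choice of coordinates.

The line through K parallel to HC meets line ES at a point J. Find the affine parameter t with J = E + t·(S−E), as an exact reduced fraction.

Assign Z = (0, 0), X = (1, 0), E = (0, 1) — the answer is frame-independent, so this choice is without loss of generality.
1. H is the centroid of triangle EZX ⇒ H = (1/3, 1/3)
2. C lies on line XE with XC:CE = 1:2 ⇒ C = (2/3, 1/3)
3. K lies on line CX with CK:KX = -3:5 ⇒ K = (1/6, 5/6)
4. S lies on line HX with HS:SX = 1:5 ⇒ S = (4/9, 5/18)
through K parallel to HC: direction (1/3, 0); meets ES at J = (4/39, 5/6)
J = E + t·(S−E) with t = 3/13

t = 3/13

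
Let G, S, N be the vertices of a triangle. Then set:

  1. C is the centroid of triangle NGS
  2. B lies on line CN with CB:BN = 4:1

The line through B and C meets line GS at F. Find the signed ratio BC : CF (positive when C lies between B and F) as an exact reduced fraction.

BC:CF = 8/5

Assign G = (0, 0), S = (1, 0), N = (0, 1) — the answer is frame-independent, so this choice is without loss of generality.
1. C is the centroid of triangle NGS ⇒ C = (1/3, 1/3)
2. B lies on line CN with CB:BN = 4:1 ⇒ B = (1/15, 13/15)
line BC meets GS at F = (1/2, 0)
C = B + t·(F−B) with t = 8/13, so BC:CF = 8/13:5/13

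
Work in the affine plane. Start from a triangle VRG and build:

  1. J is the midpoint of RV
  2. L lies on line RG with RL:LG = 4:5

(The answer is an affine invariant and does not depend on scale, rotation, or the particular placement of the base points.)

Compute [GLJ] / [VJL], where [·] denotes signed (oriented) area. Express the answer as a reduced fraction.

[GLJ]:[VJL] = -5/4

Set V = (0, 0), R = (1, 0), G = (0, 1); any affine frame gives the same invariant.
1. J is the midpoint of RV ⇒ J = (1/2, 0)
2. L lies on line RG with RL:LG = 4:5 ⇒ L = (5/9, 4/9)
2·[GLJ] = -5/18, 2·[VJL] = 2/9
[GLJ]:[VJL] = -5/18:2/9 = -5/4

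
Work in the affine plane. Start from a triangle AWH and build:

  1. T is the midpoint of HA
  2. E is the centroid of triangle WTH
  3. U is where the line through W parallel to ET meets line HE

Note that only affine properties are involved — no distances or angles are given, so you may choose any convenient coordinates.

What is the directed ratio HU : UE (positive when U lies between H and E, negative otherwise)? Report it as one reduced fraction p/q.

HU:UE = -2

Work in coordinates with A = (0, 0), W = (1, 0), H = (0, 1).
1. T is the midpoint of HA ⇒ T = (0, 1/2)
2. E is the centroid of triangle WTH ⇒ E = (1/3, 1/2)
3. U is where the line through W parallel to ET meets line HE ⇒ U = (2/3, 0)
U = H + t·(E−H) with t = 2, so HU:UE = t:(1−t) = 2:-1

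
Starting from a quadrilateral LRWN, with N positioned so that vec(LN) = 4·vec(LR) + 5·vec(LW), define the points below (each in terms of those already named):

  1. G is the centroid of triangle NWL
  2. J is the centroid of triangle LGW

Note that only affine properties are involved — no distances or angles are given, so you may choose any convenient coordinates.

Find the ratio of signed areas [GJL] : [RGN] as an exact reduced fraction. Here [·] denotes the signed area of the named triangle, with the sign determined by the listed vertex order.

[GJL]:[RGN] = -4/39

Set L = (0, 0), R = (1, 0), W = (0, 1), N = (4, 5); any affine frame gives the same invariant.
1. G is the centroid of triangle NWL ⇒ G = (4/3, 2)
2. J is the centroid of triangle LGW ⇒ J = (4/9, 1)
2·[GJL] = 4/9, 2·[RGN] = -13/3
[GJL]:[RGN] = 4/9:-13/3 = -4/39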